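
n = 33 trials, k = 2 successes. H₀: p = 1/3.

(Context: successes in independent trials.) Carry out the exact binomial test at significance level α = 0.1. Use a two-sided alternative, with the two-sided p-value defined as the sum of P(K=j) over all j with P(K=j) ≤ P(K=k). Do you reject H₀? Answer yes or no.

Exact binomial: n=33, k=2, p₀=1/3=0.3333
P(X=j) = C(n,j)·p₀^j·(1−p₀)^(n−j); p = Σ P(X=j) over j with P(X=j) ≤ P(X=2)
p-value (two-sided) = 0.00032
At α=0.1: p < α → reject H₀

reject H₀: yes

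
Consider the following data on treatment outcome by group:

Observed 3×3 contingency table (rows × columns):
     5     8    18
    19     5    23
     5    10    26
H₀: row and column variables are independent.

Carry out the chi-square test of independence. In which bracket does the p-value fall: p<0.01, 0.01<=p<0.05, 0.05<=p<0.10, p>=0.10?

p-value bracket: 0.01<=p<0.05

Row totals [31, 47, 41], col totals [29, 23, 67], n=119
χ² = (5−7.55)²/7.55 + (8−5.99)²/5.99 + (18−17.45)²/17.45 + (19−11.45)²/11.45 + (5−9.08)²/9.08 + (23−26.46)²/26.46 + (5−9.99)²/9.99 + (10−7.92)²/7.92 + (26−23.08)²/23.08 = 12.2207
df = 4
p-value (upper-tail) = 0.01578
→ bracket: 0.01<=p<0.05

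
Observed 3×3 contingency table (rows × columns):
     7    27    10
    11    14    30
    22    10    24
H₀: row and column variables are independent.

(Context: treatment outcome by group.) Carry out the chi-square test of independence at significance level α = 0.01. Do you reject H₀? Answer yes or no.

Row totals [44, 55, 56], col totals [40, 51, 64], n=155
χ² = (7−11.35)²/11.35 + (27−14.48)²/14.48 + (10−18.17)²/18.17 + (11−14.19)²/14.19 + (14−18.10)²/18.10 + (30−22.71)²/22.71 + (22−14.45)²/14.45 + (10−18.43)²/18.43 + (24−23.12)²/23.12 = 27.9892
df = 4
p-value (upper-tail) = 0.00001
At α=0.01: p < α → reject H₀

reject H₀: yes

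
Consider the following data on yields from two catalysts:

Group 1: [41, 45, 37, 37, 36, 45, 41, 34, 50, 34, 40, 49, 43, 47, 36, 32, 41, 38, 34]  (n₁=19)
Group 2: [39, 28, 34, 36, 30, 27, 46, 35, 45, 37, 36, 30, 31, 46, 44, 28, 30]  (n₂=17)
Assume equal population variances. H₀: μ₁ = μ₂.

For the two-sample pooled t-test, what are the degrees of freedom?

degrees of freedom = 34

df = n₁ + n₂ − 2 = 19 + 17 − 2 = 34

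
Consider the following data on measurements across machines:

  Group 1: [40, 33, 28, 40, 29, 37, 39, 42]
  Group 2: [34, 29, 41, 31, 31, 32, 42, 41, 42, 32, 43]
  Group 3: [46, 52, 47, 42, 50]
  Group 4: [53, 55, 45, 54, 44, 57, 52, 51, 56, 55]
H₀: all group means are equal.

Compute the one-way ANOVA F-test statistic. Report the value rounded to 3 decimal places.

Group means [36.00, 36.18, 47.40, 52.20], grand mean 42.500
SSB = Σnᵢ(x̄ᵢ−x̄)² = 1838.064; SSW = ΣΣ(x−x̄ᵢ)² = 742.436
MSB = 1838.064/3 = 612.6879; MSW = 742.436/30 = 24.7479
F = MSB/MSW = 24.7572
df = (3, 30)

test statistic = 24.757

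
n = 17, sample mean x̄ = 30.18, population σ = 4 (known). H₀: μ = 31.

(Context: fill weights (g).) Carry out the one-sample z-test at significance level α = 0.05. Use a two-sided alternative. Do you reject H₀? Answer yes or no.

SE = σ/√n = 4/√17 = 0.9701
z = (x̄−μ₀)/SE = (30.18−31)/0.9701 = -0.8452
p-value (two-sided) = 0.39798
At α=0.05: p ≥ α → fail to reject H₀

reject H₀: no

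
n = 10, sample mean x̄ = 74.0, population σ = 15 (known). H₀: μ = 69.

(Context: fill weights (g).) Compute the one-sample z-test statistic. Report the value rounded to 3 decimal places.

test statistic = 1.054

SE = σ/√n = 15/√10 = 4.7434
z = (x̄−μ₀)/SE = (74.0−69)/4.7434 = 1.0541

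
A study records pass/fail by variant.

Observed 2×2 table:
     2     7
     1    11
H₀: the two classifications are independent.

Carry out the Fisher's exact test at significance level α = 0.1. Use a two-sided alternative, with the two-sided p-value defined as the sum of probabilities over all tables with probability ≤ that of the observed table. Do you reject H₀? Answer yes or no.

Margins: r₁=9, r₂=12, c₁=3, c₂=18, n=21
p_obs = C(9,2)·C(12,1)/C(21,3); sum pmf over tables with pmf ≤ p_obs
p-value (two-sided) = 0.55338
At α=0.1: p ≥ α → fail to reject H₀

reject H₀: no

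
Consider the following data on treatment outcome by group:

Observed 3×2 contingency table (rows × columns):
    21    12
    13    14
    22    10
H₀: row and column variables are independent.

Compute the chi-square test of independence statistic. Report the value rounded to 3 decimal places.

Row totals [33, 27, 32], col totals [56, 36], n=92
χ² = (21−20.09)²/20.09 + (12−12.91)²/12.91 + (13−16.43)²/16.43 + (14−10.57)²/10.57 + (22−19.48)²/19.48 + (10−12.52)²/12.52 = 2.7749
df = 2

test statistic = 2.775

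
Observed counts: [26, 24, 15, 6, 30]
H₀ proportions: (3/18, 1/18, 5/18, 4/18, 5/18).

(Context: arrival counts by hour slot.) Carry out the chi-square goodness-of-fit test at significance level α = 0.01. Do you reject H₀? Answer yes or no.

n = 101; E_i = n·p_i = [16.83, 5.61, 28.06, 22.44, 28.06]
χ² = (26−16.83)²/16.83 + (24−5.61)²/5.61 + (15−28.06)²/28.06 + (6−22.44)²/22.44 + (30−28.06)²/28.06 = 83.5149
df = 4
p-value (upper-tail) = 0.00000
At α=0.01: p < α → reject H₀

reject H₀: yes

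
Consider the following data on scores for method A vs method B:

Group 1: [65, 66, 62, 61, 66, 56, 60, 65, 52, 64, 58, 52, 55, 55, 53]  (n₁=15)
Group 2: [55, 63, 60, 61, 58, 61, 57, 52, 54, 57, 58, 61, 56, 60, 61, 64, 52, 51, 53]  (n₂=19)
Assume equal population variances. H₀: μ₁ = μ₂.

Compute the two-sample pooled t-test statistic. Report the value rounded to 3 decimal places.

test statistic = 1.117

x̄₁=59.333, s₁=5.233, n₁=15
x̄₂=57.579, s₂=3.934, n₂=19
s_p² = [14·5.233² + 18·3.934²]/32 = 20.6864
SE = √(s_p²·(1/15+1/19)) = 1.5709
t = (59.333−57.579)/1.5709 = 1.1168
df = 32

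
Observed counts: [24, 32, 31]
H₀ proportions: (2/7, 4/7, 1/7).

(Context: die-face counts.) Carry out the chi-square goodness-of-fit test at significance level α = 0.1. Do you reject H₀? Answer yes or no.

n = 87; E_i = n·p_i = [24.86, 49.71, 12.43]
χ² = (24−24.86)²/24.86 + (32−49.71)²/49.71 + (31−12.43)²/12.43 = 34.0920
df = 2
p-value (upper-tail) = 0.00000
At α=0.1: p < α → reject H₀

reject H₀: yes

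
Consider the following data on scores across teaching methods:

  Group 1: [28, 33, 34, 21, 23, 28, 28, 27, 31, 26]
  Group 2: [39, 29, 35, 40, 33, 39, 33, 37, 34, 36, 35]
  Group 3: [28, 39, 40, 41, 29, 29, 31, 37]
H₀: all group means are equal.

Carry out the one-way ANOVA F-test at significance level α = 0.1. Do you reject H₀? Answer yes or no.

reject H₀: yes

Group means [27.90, 35.45, 34.25], grand mean 32.517
SSB = Σnᵢ(x̄ᵢ−x̄)² = 332.114; SSW = ΣΣ(x−x̄ᵢ)² = 467.127
MSB = 332.114/2 = 166.0571; MSW = 467.127/26 = 17.9664
F = MSB/MSW = 9.2426
df = (2, 26)
p-value (upper-tail) = 0.00093
At α=0.1: p < α → reject H₀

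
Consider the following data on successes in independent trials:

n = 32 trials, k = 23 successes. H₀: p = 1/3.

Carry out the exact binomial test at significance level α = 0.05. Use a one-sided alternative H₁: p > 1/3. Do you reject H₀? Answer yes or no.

Exact binomial: n=32, k=23, p₀=1/3=0.3333
P(X≥23) from Σ C(n,i)·p₀^i·(1−p₀)^(n−i)
p-value (one-sided, H₁ greater) = 0.00001
At α=0.05: p < α → reject H₀

reject H₀: yes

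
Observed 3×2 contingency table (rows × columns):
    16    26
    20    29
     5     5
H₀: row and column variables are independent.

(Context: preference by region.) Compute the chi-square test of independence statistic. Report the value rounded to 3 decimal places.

test statistic = 0.477

Row totals [42, 49, 10], col totals [41, 60], n=101
χ² = (16−17.05)²/17.05 + (26−24.95)²/24.95 + (20−19.89)²/19.89 + (29−29.11)²/29.11 + (5−4.06)²/4.06 + (5−5.94)²/5.94 = 0.4766
df = 2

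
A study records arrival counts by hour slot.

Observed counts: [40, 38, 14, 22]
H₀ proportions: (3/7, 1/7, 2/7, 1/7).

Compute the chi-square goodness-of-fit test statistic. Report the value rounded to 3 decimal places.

n = 114; E_i = n·p_i = [48.86, 16.29, 32.57, 16.29]
χ² = (40−48.86)²/48.86 + (38−16.29)²/16.29 + (14−32.57)²/32.57 + (22−16.29)²/16.29 = 43.1520
df = 3

test statistic = 43.152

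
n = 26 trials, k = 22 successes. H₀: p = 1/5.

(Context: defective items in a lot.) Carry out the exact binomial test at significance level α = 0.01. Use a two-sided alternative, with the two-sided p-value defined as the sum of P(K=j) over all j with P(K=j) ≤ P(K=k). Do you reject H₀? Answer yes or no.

Exact binomial: n=26, k=22, p₀=1/5=0.2000
P(X=j) = C(n,j)·p₀^j·(1−p₀)^(n−j); p = Σ P(X=j) over j with P(X=j) ≤ P(X=22)
p-value (two-sided) = 0.00000
At α=0.01: p < α → reject H₀

reject H₀: yes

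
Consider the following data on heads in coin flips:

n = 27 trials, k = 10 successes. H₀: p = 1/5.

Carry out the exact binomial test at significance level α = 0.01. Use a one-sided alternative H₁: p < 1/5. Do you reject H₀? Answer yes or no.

reject H₀: no

Exact binomial: n=27, k=10, p₀=1/5=0.2000
P(X≤10) from Σ C(n,i)·p₀^i·(1−p₀)^(n−i)
p-value (one-sided, H₁ less) = 0.98903
At α=0.01: p ≥ α → fail to reject H₀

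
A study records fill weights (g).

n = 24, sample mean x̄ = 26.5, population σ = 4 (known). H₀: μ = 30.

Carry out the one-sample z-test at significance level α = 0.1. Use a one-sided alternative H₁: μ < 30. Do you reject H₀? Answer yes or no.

reject H₀: yes

SE = σ/√n = 4/√24 = 0.8165
z = (x̄−μ₀)/SE = (26.5−30)/0.8165 = -4.2866
p-value (one-sided, H₁ less) = 0.00001
At α=0.1: p < α → reject H₀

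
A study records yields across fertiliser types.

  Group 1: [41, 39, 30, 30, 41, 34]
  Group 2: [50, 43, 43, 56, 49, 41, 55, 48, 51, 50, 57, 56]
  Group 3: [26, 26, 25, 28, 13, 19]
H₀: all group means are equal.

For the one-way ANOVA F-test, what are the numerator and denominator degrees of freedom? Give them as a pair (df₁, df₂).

degrees of freedom = [2, 21]

k = 3 groups, N = 24 total
df = (k−1, N−k) = (3−1, 24−3) = (2, 21)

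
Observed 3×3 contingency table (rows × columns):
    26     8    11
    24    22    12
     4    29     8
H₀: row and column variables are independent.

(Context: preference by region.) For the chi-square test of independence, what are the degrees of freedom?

df = (r−1)(c−1) = (3−1)·(3−1) = 4

degrees of freedom = 4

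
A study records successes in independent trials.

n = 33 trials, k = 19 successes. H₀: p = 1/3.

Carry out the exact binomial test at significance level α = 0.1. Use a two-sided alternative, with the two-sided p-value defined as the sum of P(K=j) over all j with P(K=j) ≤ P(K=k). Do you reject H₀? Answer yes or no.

Exact binomial: n=33, k=19, p₀=1/3=0.3333
P(X=j) = C(n,j)·p₀^j·(1−p₀)^(n−j); p = Σ P(X=j) over j with P(X=j) ≤ P(X=19)
p-value (two-sided) = 0.00490
At α=0.1: p < α → reject H₀

reject H₀: yes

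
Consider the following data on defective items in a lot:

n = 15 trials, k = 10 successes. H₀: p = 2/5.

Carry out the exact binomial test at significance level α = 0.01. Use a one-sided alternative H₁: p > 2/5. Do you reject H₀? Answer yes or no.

reject H₀: no

Exact binomial: n=15, k=10, p₀=2/5=0.4000
P(X≥10) from Σ C(n,i)·p₀^i·(1−p₀)^(n−i)
p-value (one-sided, H₁ greater) = 0.03383
At α=0.01: p ≥ α → fail to reject H₀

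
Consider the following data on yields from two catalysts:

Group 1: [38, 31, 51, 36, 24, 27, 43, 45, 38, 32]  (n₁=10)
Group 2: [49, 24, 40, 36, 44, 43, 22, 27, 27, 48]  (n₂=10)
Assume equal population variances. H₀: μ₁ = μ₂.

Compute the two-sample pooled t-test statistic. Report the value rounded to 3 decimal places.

test statistic = 0.120

x̄₁=36.500, s₁=8.343, n₁=10
x̄₂=36.000, s₂=10.242, n₂=10
s_p² = [9·8.343² + 9·10.242²]/18 = 87.2500
SE = √(s_p²·(1/10+1/10)) = 4.1773
t = (36.500−36.000)/4.1773 = 0.1197
df = 18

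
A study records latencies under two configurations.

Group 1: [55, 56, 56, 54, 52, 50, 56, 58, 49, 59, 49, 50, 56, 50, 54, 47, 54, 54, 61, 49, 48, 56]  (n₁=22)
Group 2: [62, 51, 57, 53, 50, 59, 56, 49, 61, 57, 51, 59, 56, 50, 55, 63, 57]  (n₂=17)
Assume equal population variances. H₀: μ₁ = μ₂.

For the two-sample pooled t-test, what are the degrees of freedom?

degrees of freedom = 37

df = n₁ + n₂ − 2 = 22 + 17 − 2 = 37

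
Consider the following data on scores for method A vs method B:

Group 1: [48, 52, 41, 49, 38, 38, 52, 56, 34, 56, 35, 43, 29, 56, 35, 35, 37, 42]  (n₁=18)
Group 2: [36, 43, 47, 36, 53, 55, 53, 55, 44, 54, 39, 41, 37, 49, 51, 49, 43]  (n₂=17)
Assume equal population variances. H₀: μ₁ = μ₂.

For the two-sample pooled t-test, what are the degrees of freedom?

df = n₁ + n₂ − 2 = 18 + 17 − 2 = 33

degrees of freedom = 33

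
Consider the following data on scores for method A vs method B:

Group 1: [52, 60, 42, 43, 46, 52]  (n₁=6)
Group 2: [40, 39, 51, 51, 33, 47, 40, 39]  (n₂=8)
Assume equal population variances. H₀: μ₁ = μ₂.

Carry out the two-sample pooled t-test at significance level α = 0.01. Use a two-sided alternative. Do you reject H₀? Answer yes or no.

x̄₁=49.167, s₁=6.824, n₁=6
x̄₂=42.500, s₂=6.459, n₂=8
s_p² = [5·6.824² + 7·6.459²]/12 = 43.7361
SE = √(s_p²·(1/6+1/8)) = 3.5716
t = (49.167−42.500)/3.5716 = 1.8666
df = 12
p-value (two-sided) = 0.08658
At α=0.01: p ≥ α → fail to reject H₀

reject H₀: no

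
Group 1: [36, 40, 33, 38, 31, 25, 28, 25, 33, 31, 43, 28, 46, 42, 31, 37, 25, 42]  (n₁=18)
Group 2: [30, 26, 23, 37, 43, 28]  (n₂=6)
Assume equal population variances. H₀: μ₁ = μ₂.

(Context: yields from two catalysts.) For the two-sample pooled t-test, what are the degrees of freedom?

df = n₁ + n₂ − 2 = 18 + 6 − 2 = 22

degrees of freedom = 22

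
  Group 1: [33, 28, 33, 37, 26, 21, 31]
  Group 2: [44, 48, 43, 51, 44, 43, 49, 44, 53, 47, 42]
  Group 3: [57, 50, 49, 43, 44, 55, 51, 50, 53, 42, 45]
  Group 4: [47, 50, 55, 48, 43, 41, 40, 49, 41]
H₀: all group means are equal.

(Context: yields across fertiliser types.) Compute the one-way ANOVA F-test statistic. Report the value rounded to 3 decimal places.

Group means [29.86, 46.18, 49.00, 46.00], grand mean 43.947
SSB = Σnᵢ(x̄ᵢ−x̄)² = 1763.401; SSW = ΣΣ(x−x̄ᵢ)² = 756.494
MSB = 1763.401/3 = 587.8004; MSW = 756.494/34 = 22.2498
F = MSB/MSW = 26.4182
df = (3, 34)

test statistic = 26.418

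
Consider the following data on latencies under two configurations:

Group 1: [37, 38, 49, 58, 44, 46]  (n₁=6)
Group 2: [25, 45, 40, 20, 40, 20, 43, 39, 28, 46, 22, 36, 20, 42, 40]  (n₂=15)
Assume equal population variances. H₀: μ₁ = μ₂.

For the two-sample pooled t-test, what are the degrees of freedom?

df = n₁ + n₂ − 2 = 6 + 15 − 2 = 19

degrees of freedom = 19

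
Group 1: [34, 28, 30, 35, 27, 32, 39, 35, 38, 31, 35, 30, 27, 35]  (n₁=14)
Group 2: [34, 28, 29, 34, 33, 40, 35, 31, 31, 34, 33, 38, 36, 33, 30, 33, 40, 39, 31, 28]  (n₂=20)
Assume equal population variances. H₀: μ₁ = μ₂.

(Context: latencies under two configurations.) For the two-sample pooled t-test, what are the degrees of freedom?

degrees of freedom = 32

df = n₁ + n₂ − 2 = 14 + 20 − 2 = 32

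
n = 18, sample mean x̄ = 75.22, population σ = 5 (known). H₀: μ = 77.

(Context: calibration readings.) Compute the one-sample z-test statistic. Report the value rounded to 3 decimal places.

SE = σ/√n = 5/√18 = 1.1785
z = (x̄−μ₀)/SE = (75.22−77)/1.1785 = -1.5104

test statistic = -1.510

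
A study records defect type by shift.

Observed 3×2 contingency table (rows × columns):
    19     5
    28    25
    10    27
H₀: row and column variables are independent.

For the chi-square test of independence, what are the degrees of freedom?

df = (r−1)(c−1) = (3−1)·(2−1) = 2

degrees of freedom = 2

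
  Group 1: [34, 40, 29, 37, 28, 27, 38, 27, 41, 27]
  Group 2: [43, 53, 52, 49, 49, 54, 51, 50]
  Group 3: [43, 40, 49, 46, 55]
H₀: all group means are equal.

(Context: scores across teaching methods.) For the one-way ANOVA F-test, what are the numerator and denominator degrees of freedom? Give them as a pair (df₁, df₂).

degrees of freedom = [2, 20]

k = 3 groups, N = 23 total
df = (k−1, N−k) = (3−1, 23−3) = (2, 20)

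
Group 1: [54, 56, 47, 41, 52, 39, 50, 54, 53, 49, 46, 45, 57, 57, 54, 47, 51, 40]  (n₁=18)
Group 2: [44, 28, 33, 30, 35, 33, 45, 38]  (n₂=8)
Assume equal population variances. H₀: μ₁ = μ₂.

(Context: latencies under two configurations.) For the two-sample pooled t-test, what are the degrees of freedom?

df = n₁ + n₂ − 2 = 18 + 8 − 2 = 24

degrees of freedom = 24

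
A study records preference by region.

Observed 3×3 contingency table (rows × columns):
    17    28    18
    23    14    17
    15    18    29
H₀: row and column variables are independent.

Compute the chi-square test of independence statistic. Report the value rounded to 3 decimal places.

Row totals [63, 54, 62], col totals [55, 60, 64], n=179
χ² = (17−19.36)²/19.36 + (28−21.12)²/21.12 + (18−22.53)²/22.53 + (23−16.59)²/16.59 + (14−18.10)²/18.10 + (17−19.31)²/19.31 + (15−19.05)²/19.05 + (18−20.78)²/20.78 + (29−22.17)²/22.17 = 10.4582
df = 4

test statistic = 10.458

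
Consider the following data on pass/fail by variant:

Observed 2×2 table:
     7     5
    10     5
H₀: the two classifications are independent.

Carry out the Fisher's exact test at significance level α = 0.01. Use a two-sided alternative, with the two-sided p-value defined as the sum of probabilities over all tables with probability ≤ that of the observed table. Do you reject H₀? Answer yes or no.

Margins: r₁=12, r₂=15, c₁=17, c₂=10, n=27
p_obs = C(12,7)·C(15,10)/C(27,17); sum pmf over tables with pmf ≤ p_obs
p-value (two-sided) = 0.70633
At α=0.01: p ≥ α → fail to reject H₀

reject H₀: no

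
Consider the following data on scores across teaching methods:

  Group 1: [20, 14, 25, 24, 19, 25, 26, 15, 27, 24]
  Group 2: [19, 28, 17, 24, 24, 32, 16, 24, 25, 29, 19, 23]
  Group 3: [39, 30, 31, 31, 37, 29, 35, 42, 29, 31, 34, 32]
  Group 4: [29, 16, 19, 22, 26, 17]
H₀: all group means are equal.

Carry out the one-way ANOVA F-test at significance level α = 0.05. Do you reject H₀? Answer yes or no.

reject H₀: yes

Group means [21.90, 23.33, 33.33, 21.50], grand mean 25.700
SSB = Σnᵢ(x̄ᵢ−x̄)² = 1016.667; SSW = ΣΣ(x−x̄ᵢ)² = 781.733
MSB = 1016.667/3 = 338.8889; MSW = 781.733/36 = 21.7148
F = MSB/MSW = 15.6063
df = (3, 36)
p-value (upper-tail) = 0.00000
At α=0.05: p < α → reject H₀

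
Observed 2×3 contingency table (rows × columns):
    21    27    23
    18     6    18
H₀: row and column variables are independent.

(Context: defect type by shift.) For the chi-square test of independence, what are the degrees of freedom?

degrees of freedom = 2

df = (r−1)(c−1) = (2−1)·(3−1) = 2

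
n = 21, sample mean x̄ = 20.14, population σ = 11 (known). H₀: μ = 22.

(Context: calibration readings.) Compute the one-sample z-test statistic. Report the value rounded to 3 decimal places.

test statistic = -0.775

SE = σ/√n = 11/√21 = 2.4004
z = (x̄−μ₀)/SE = (20.14−22)/2.4004 = -0.7749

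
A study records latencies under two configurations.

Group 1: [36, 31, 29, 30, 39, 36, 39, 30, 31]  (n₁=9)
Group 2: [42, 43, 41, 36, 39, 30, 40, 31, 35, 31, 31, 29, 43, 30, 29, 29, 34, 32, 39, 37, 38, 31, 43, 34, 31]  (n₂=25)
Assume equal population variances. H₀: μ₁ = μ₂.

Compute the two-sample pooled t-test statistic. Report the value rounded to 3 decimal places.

test statistic = -0.904

x̄₁=33.444, s₁=4.035, n₁=9
x̄₂=35.120, s₂=4.986, n₂=25
s_p² = [8·4.035² + 24·4.986²]/32 = 22.7144
SE = √(s_p²·(1/9+1/25)) = 1.8527
t = (33.444−35.120)/1.8527 = -0.9044
df = 32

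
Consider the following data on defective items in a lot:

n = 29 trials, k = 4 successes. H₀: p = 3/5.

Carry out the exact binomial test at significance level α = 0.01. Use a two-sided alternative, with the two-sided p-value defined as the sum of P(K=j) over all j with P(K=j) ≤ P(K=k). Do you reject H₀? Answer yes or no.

Exact binomial: n=29, k=4, p₀=3/5=0.6000
P(X=j) = C(n,j)·p₀^j·(1−p₀)^(n−j); p = Σ P(X=j) over j with P(X=j) ≤ P(X=4)
p-value (two-sided) = 0.00000
At α=0.01: p < α → reject H₀

reject H₀: yes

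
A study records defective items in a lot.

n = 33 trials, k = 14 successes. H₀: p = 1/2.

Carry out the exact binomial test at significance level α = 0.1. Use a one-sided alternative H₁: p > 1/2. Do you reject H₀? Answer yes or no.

Exact binomial: n=33, k=14, p₀=1/2=0.5000
P(X≥14) from Σ C(n,i)·p₀^i·(1−p₀)^(n−i)
p-value (one-sided, H₁ greater) = 0.85190
At α=0.1: p ≥ α → fail to reject H₀

reject H₀: no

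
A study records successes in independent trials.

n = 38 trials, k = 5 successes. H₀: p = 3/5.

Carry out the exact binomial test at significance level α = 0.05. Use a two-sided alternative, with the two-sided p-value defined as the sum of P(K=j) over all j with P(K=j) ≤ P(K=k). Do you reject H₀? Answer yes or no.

Exact binomial: n=38, k=5, p₀=3/5=0.6000
P(X=j) = C(n,j)·p₀^j·(1−p₀)^(n−j); p = Σ P(X=j) over j with P(X=j) ≤ P(X=5)
p-value (two-sided) = 0.00000
At α=0.05: p < α → reject H₀

reject H₀: yes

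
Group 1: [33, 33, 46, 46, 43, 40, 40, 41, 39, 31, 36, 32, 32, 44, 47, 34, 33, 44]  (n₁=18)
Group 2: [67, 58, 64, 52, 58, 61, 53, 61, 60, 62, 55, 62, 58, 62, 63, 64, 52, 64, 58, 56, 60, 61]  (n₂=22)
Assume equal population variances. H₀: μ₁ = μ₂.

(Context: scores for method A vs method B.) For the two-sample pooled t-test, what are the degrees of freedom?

df = n₁ + n₂ − 2 = 18 + 22 − 2 = 38

degrees of freedom = 38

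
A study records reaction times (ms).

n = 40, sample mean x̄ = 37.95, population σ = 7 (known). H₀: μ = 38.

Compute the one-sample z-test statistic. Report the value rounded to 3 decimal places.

SE = σ/√n = 7/√40 = 1.1068
z = (x̄−μ₀)/SE = (37.95−38)/1.1068 = -0.0452

test statistic = -0.045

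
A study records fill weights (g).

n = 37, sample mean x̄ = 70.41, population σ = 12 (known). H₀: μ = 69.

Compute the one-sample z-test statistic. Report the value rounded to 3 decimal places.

SE = σ/√n = 12/√37 = 1.9728
z = (x̄−μ₀)/SE = (70.41−69)/1.9728 = 0.7147

test statistic = 0.715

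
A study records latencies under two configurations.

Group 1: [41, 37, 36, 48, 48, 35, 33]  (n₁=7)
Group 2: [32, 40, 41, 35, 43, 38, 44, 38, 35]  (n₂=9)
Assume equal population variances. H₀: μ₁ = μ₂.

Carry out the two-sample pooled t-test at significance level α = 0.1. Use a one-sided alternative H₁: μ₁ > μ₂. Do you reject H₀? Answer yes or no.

x̄₁=39.714, s₁=6.157, n₁=7
x̄₂=38.444, s₂=3.972, n₂=9
s_p² = [6·6.157² + 8·3.972²]/14 = 25.2608
SE = √(s_p²·(1/7+1/9)) = 2.5329
t = (39.714−38.444)/2.5329 = 0.5013
df = 14
p-value (one-sided, H₁ greater) = 0.31196
At α=0.1: p ≥ α → fail to reject H₀

reject H₀: no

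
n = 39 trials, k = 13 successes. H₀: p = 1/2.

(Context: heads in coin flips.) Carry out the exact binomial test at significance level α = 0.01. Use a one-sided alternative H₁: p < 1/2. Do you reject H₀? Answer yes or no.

Exact binomial: n=39, k=13, p₀=1/2=0.5000
P(X≤13) from Σ C(n,i)·p₀^i·(1−p₀)^(n−i)
p-value (one-sided, H₁ less) = 0.02663
At α=0.01: p ≥ α → fail to reject H₀

reject H₀: no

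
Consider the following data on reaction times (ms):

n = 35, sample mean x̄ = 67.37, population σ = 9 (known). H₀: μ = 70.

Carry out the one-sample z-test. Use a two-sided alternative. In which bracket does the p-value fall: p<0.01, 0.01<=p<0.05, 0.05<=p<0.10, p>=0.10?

p-value bracket: 0.05<=p<0.10

SE = σ/√n = 9/√35 = 1.5213
z = (x̄−μ₀)/SE = (67.37−70)/1.5213 = -1.7288
p-value (two-sided) = 0.08384
→ bracket: 0.05<=p<0.10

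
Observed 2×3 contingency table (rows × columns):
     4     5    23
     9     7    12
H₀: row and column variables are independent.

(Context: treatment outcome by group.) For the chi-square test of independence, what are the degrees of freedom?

df = (r−1)(c−1) = (2−1)·(3−1) = 2

degrees of freedom = 2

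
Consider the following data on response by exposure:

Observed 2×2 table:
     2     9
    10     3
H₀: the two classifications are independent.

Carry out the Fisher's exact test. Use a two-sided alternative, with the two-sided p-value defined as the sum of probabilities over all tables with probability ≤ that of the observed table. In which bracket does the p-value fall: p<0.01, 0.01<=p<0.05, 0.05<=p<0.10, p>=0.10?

p-value bracket: 0.01<=p<0.05

Margins: r₁=11, r₂=13, c₁=12, c₂=12, n=24
p_obs = C(11,2)·C(13,10)/C(24,12); sum pmf over tables with pmf ≤ p_obs
p-value (two-sided) = 0.01228
→ bracket: 0.01<=p<0.05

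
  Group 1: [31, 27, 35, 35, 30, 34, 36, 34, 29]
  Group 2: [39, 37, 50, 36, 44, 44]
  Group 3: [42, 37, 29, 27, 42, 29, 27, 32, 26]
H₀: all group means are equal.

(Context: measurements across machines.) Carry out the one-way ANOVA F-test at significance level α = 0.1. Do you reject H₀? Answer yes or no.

reject H₀: yes

Group means [32.33, 41.67, 32.33], grand mean 34.667
SSB = Σnᵢ(x̄ᵢ−x̄)² = 392.000; SSW = ΣΣ(x−x̄ᵢ)² = 549.333
MSB = 392.000/2 = 196.0000; MSW = 549.333/21 = 26.1587
F = MSB/MSW = 7.4927
df = (2, 21)
p-value (upper-tail) = 0.00350
At α=0.1: p < α → reject H₀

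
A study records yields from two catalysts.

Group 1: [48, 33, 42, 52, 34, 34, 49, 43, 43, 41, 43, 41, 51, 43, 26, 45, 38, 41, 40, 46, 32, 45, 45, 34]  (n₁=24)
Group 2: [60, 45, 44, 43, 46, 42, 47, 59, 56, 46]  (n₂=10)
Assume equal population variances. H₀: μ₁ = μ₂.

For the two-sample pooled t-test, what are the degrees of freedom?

df = n₁ + n₂ − 2 = 24 + 10 − 2 = 32

degrees of freedom = 32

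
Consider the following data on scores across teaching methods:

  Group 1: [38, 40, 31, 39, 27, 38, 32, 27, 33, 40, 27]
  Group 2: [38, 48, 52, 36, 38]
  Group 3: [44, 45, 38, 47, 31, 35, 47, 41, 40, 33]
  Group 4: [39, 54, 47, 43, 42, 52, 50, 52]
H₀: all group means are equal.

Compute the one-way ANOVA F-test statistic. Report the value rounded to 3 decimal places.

Group means [33.82, 42.40, 40.10, 47.38], grand mean 40.118
SSB = Σnᵢ(x̄ᵢ−x̄)² = 883.918; SSW = ΣΣ(x−x̄ᵢ)² = 1003.611
MSB = 883.918/3 = 294.6393; MSW = 1003.611/30 = 33.4537
F = MSB/MSW = 8.8074
df = (3, 30)

test statistic = 8.807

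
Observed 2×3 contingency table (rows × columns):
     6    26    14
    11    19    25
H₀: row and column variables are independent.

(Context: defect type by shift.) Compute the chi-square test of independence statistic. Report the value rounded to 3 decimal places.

test statistic = 4.899

Row totals [46, 55], col totals [17, 45, 39], n=101
χ² = (6−7.74)²/7.74 + (26−20.50)²/20.50 + (14−17.76)²/17.76 + (11−9.26)²/9.26 + (19−24.50)²/24.50 + (25−21.24)²/21.24 = 4.8990
df = 2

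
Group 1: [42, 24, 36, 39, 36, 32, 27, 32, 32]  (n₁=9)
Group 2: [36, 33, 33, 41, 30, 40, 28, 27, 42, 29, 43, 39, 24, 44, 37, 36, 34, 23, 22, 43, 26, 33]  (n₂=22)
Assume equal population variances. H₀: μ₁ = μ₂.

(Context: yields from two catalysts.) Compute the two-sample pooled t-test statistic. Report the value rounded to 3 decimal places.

x̄₁=33.333, s₁=5.635, n₁=9
x̄₂=33.773, s₂=6.935, n₂=22
s_p² = [8·5.635² + 21·6.935²]/29 = 43.5815
SE = √(s_p²·(1/9+1/22)) = 2.6122
t = (33.333−33.773)/2.6122 = -0.1682
df = 29

test statistic = -0.168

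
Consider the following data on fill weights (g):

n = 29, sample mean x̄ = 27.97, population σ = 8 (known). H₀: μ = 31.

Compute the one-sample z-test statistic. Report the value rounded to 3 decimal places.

test statistic = -2.040

SE = σ/√n = 8/√29 = 1.4856
z = (x̄−μ₀)/SE = (27.97−31)/1.4856 = -2.0396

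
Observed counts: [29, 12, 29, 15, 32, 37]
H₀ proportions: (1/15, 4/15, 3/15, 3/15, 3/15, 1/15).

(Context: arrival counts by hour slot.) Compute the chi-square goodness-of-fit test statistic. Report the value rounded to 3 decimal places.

test statistic = 132.623

n = 154; E_i = n·p_i = [10.27, 41.07, 30.80, 30.80, 30.80, 10.27]
χ² = (29−10.27)²/10.27 + (12−41.07)²/41.07 + (29−30.80)²/30.80 + (15−30.80)²/30.80 + (32−30.80)²/30.80 + (37−10.27)²/10.27 = 132.6234
df = 5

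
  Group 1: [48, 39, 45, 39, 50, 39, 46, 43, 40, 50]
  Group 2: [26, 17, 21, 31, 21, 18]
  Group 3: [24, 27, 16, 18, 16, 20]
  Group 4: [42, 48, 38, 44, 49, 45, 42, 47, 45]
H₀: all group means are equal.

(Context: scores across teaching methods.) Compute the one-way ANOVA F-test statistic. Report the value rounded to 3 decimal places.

test statistic = 67.161

Group means [43.90, 22.33, 20.17, 44.44], grand mean 35.290
SSB = Σnᵢ(x̄ᵢ−x̄)² = 3875.098; SSW = ΣΣ(x−x̄ᵢ)² = 519.289
MSB = 3875.098/3 = 1291.6994; MSW = 519.289/27 = 19.2329
F = MSB/MSW = 67.1609
df = (3, 27)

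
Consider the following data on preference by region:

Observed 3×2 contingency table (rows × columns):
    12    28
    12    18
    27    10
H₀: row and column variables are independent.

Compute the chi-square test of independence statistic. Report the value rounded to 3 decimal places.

test statistic = 15.210

Row totals [40, 30, 37], col totals [51, 56], n=107
χ² = (12−19.07)²/19.07 + (28−20.93)²/20.93 + (12−14.30)²/14.30 + (18−15.70)²/15.70 + (27−17.64)²/17.64 + (10−19.36)²/19.36 = 15.2104
df = 2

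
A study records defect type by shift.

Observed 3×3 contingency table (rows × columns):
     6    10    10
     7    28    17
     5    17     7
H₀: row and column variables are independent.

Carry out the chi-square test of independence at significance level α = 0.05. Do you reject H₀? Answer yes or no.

Row totals [26, 52, 29], col totals [18, 55, 34], n=107
χ² = (6−4.37)²/4.37 + (10−13.36)²/13.36 + (10−8.26)²/8.26 + (7−8.75)²/8.75 + (28−26.73)²/26.73 + (17−16.52)²/16.52 + (5−4.88)²/4.88 + (17−14.91)²/14.91 + (7−9.21)²/9.21 = 3.0701
df = 4
p-value (upper-tail) = 0.54616
At α=0.05: p ≥ α → fail to reject H₀

reject H₀: no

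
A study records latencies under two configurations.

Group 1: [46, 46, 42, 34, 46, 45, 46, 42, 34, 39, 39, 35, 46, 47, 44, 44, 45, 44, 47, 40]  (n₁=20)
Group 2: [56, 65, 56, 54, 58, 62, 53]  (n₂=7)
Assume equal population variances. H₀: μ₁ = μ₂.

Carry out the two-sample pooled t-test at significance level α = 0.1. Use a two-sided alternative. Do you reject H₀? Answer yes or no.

reject H₀: yes

x̄₁=42.550, s₁=4.310, n₁=20
x̄₂=57.714, s₂=4.348, n₂=7
s_p² = [19·4.310² + 6·4.348²]/25 = 18.6551
SE = √(s_p²·(1/20+1/7)) = 1.8968
t = (42.550−57.714)/1.8968 = -7.9947
df = 25
p-value (two-sided) = 0.00000
At α=0.1: p < α → reject H₀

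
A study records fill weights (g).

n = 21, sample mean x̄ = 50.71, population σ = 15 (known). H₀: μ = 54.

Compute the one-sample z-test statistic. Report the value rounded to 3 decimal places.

test statistic = -1.005

SE = σ/√n = 15/√21 = 3.2733
z = (x̄−μ₀)/SE = (50.71−54)/3.2733 = -1.0051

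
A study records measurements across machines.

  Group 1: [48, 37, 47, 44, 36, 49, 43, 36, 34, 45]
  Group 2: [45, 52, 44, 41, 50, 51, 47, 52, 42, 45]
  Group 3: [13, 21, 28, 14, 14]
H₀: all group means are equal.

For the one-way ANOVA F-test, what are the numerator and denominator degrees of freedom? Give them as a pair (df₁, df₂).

k = 3 groups, N = 25 total
df = (k−1, N−k) = (3−1, 25−3) = (2, 22)

degrees of freedom = [2, 22]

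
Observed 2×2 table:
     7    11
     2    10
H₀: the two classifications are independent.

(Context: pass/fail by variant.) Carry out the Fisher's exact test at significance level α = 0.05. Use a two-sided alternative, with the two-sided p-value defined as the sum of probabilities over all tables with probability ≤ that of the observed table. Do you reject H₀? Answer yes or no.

reject H₀: no

Margins: r₁=18, r₂=12, c₁=9, c₂=21, n=30
p_obs = C(18,7)·C(12,2)/C(30,9); sum pmf over tables with pmf ≤ p_obs
p-value (two-sided) = 0.24871
At α=0.05: p ≥ α → fail to reject H₀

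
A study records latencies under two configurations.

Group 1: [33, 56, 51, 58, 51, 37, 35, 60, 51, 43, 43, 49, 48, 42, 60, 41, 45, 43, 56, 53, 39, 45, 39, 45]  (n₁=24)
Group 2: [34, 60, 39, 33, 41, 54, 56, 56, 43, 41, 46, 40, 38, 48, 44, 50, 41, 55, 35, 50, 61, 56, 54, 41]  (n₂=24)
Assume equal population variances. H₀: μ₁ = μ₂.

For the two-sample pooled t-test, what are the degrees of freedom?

df = n₁ + n₂ − 2 = 24 + 24 − 2 = 46

degrees of freedom = 46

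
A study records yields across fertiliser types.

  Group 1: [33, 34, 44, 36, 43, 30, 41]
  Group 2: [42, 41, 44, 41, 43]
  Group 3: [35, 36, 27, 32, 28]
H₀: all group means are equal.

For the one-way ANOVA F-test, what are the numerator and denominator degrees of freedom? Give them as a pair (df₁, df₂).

degrees of freedom = [2, 14]

k = 3 groups, N = 17 total
df = (k−1, N−k) = (3−1, 17−3) = (2, 14)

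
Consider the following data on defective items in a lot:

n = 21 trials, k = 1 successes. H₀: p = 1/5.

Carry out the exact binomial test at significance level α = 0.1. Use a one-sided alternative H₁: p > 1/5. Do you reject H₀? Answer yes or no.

Exact binomial: n=21, k=1, p₀=1/5=0.2000
P(X≥1) from Σ C(n,i)·p₀^i·(1−p₀)^(n−i)
p-value (one-sided, H₁ greater) = 0.99078
At α=0.1: p ≥ α → fail to reject H₀

reject H₀: no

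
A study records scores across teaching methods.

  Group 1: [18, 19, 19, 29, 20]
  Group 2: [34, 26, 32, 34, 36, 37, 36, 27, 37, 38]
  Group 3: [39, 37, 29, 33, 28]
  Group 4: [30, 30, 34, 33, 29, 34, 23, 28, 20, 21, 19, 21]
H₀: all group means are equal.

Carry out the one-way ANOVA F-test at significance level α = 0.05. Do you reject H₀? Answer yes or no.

Group means [21.00, 33.70, 33.20, 26.83], grand mean 29.062
SSB = Σnᵢ(x̄ᵢ−x̄)² = 685.308; SSW = ΣΣ(x−x̄ᵢ)² = 690.567
MSB = 685.308/3 = 228.4361; MSW = 690.567/28 = 24.6631
F = MSB/MSW = 9.2623
df = (3, 28)
p-value (upper-tail) = 0.00020
At α=0.05: p < α → reject H₀

reject H₀: yes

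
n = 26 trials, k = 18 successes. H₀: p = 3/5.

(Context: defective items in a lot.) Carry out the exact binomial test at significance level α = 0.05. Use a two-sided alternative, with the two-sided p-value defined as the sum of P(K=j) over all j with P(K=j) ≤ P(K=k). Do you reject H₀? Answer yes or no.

Exact binomial: n=26, k=18, p₀=3/5=0.6000
P(X=j) = C(n,j)·p₀^j·(1−p₀)^(n−j); p = Σ P(X=j) over j with P(X=j) ≤ P(X=18)
p-value (two-sided) = 0.42489
At α=0.05: p ≥ α → fail to reject H₀

reject H₀: no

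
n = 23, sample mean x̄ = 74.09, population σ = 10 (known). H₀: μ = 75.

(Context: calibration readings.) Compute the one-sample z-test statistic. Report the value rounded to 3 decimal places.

SE = σ/√n = 10/√23 = 2.0851
z = (x̄−μ₀)/SE = (74.09−75)/2.0851 = -0.4364

test statistic = -0.436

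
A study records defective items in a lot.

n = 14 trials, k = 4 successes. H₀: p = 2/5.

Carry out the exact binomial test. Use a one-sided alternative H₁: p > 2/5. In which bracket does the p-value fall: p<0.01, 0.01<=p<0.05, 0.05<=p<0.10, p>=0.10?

Exact binomial: n=14, k=4, p₀=2/5=0.4000
P(X≥4) from Σ C(n,i)·p₀^i·(1−p₀)^(n−i)
p-value (one-sided, H₁ greater) = 0.87569
→ bracket: p>=0.10

p-value bracket: p>=0.10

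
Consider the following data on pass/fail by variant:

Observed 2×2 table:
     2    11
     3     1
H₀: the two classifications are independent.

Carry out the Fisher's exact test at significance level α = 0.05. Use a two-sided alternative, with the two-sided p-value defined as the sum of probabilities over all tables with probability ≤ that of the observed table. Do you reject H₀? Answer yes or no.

reject H₀: no

Margins: r₁=13, r₂=4, c₁=5, c₂=12, n=17
p_obs = C(13,2)·C(4,3)/C(17,5); sum pmf over tables with pmf ≤ p_obs
p-value (two-sided) = 0.05252
At α=0.05: p ≥ α → fail to reject H₀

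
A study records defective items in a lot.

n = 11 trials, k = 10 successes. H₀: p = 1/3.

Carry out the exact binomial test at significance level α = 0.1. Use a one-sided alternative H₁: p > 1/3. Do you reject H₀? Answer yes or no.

Exact binomial: n=11, k=10, p₀=1/3=0.3333
P(X≥10) from Σ C(n,i)·p₀^i·(1−p₀)^(n−i)
p-value (one-sided, H₁ greater) = 0.00013
At α=0.1: p < α → reject H₀

reject H₀: yes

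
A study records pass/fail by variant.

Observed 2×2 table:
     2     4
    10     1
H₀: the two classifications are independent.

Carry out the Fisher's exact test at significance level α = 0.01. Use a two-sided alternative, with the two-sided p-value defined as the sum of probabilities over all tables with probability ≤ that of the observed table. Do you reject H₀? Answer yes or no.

reject H₀: no

Margins: r₁=6, r₂=11, c₁=12, c₂=5, n=17
p_obs = C(6,2)·C(11,10)/C(17,12); sum pmf over tables with pmf ≤ p_obs
p-value (two-sided) = 0.02763
At α=0.01: p ≥ α → fail to reject H₀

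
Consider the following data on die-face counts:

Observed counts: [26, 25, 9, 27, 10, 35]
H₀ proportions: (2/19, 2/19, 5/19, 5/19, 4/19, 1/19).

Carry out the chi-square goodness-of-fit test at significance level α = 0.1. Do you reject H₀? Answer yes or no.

reject H₀: yes

n = 132; E_i = n·p_i = [13.89, 13.89, 34.74, 34.74, 27.79, 6.95]
χ² = (26−13.89)²/13.89 + (25−13.89)²/13.89 + (9−34.74)²/34.74 + (27−34.74)²/34.74 + (10−27.79)²/27.79 + (35−6.95)²/6.95 = 164.8750
df = 5
p-value (upper-tail) = 0.00000
At α=0.1: p < α → reject H₀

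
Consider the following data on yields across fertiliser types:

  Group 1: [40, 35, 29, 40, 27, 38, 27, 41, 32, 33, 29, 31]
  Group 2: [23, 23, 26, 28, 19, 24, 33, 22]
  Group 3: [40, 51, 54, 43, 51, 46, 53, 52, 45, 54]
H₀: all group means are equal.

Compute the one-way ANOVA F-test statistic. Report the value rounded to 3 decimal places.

Group means [33.50, 24.75, 48.90], grand mean 36.300
SSB = Σnᵢ(x̄ᵢ−x̄)² = 2748.900; SSW = ΣΣ(x−x̄ᵢ)² = 649.400
MSB = 2748.900/2 = 1374.4500; MSW = 649.400/27 = 24.0519
F = MSB/MSW = 57.1453
df = (2, 27)

test statistic = 57.145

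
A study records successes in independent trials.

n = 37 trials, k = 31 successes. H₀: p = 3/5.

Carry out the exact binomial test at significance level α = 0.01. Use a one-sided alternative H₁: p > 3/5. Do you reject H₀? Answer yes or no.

reject H₀: yes

Exact binomial: n=37, k=31, p₀=3/5=0.6000
P(X≥31) from Σ C(n,i)·p₀^i·(1−p₀)^(n−i)
p-value (one-sided, H₁ greater) = 0.00172
At α=0.01: p < α → reject H₀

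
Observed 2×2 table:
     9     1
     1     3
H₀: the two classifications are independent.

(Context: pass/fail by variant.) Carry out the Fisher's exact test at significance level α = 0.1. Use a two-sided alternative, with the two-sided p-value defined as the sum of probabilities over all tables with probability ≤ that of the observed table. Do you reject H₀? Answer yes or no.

Margins: r₁=10, r₂=4, c₁=10, c₂=4, n=14
p_obs = C(10,9)·C(4,1)/C(14,10); sum pmf over tables with pmf ≤ p_obs
p-value (two-sided) = 0.04096
At α=0.1: p < α → reject H₀

reject H₀: yes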